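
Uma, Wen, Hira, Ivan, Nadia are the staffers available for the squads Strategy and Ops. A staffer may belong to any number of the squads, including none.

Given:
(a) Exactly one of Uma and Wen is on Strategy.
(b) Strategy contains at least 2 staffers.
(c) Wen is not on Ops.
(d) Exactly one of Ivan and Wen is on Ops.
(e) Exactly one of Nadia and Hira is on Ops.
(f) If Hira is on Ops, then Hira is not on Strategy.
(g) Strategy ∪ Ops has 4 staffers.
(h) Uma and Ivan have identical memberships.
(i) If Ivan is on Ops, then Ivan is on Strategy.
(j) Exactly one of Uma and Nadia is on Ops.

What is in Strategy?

Strategy = {Ivan, Nadia, Uma}

From (c): Wen ∉ Ops.
(d) (exactly one): Ivan ∈ Ops.
(h): Uma matches Ivan: Uma ∈ Ops.
(i): Ivan ∈ Strategy.
(j) (exactly one): Nadia ∉ Ops.
(e) (exactly one): Hira ∈ Ops.
(f): Hira ∉ Strategy.
(h): Uma matches Ivan: Uma ∈ Strategy.
(a) (exactly one): Wen ∉ Strategy.
Suppose Nadia ∉ Strategy: no assignment then satisfies all the clues, so Nadia ∈ Strategy.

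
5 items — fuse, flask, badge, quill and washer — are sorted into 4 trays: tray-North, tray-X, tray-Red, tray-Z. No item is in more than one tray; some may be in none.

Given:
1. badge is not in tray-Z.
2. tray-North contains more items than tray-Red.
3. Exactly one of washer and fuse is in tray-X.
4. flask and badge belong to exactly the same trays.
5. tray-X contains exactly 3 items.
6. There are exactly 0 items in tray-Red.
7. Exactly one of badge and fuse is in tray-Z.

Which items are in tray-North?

tray-North = {quill}

From (1): badge ∉ tray-Z.
(4): flask matches badge: flask ∉ tray-Z.
(6): tray-Red already has 0, so the rest are out.
(7) (exactly one): fuse ∈ tray-Z.
(3) (exactly one): washer ∈ tray-X.
Suppose flask ∈ tray-North: no assignment then satisfies all the clues, so flask ∉ tray-North.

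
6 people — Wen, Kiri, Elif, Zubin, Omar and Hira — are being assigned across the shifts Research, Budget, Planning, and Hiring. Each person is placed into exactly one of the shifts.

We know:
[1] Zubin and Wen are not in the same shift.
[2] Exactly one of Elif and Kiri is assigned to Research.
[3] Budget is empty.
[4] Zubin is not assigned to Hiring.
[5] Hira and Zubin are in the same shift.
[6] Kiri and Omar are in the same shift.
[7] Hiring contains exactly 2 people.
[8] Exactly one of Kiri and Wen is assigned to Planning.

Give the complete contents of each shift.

Research = {Elif, Hira, Zubin}; Budget = {}; Planning = {Wen}; Hiring = {Kiri, Omar}

From (4): Zubin ∉ Hiring.
(3): Budget already has 0, so the rest are out.
(5): Hira matches Zubin: Hira ∉ Hiring.
Suppose Wen ∈ Research: no assignment then satisfies all the clues, so Wen ∉ Research.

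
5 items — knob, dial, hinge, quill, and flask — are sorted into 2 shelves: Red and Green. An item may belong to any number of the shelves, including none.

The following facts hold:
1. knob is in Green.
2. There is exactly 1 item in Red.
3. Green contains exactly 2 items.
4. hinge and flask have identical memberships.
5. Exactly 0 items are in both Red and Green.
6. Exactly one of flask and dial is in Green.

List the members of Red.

Red = {quill}

From (1): knob ∈ Green.
Suppose knob ∈ Red: no assignment then satisfies all the clues, so knob ∉ Red.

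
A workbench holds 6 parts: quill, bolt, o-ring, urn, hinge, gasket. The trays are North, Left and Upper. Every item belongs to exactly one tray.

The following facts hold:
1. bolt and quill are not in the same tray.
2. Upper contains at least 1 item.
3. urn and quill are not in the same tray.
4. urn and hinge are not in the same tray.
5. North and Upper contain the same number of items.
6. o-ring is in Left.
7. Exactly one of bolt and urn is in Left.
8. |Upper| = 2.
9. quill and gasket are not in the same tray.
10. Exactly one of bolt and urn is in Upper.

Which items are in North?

North = {hinge, quill}

From (6): o-ring ∈ Left.
Suppose quill ∉ North: no assignment then satisfies all the clues, so quill ∈ North.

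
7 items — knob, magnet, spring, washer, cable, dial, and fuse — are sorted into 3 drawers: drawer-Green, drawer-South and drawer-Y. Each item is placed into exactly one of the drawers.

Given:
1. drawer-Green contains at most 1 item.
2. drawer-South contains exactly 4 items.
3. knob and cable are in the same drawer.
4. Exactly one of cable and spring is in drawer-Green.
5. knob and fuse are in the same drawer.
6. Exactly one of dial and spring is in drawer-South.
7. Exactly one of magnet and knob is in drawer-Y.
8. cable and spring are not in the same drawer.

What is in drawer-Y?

drawer-Y = {magnet, washer}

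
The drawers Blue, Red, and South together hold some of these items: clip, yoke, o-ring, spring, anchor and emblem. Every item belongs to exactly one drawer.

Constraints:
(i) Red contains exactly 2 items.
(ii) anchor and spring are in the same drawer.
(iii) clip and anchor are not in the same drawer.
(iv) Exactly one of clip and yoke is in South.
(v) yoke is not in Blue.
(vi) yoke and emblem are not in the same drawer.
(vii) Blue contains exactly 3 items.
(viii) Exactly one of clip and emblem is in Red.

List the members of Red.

Red = {clip, o-ring}

From (v): yoke ∉ Blue.
Suppose clip ∉ Red: no assignment then satisfies all the clues, so clip ∈ Red.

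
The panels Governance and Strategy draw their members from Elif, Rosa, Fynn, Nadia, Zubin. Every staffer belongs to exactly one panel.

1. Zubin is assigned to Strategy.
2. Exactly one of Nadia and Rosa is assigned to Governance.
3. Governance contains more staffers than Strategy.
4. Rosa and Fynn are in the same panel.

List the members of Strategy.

Strategy = {Nadia, Zubin}

From (1): Zubin ∈ Strategy.
Suppose Elif ∈ Strategy: no assignment then satisfies all the clues, so Elif ∉ Strategy.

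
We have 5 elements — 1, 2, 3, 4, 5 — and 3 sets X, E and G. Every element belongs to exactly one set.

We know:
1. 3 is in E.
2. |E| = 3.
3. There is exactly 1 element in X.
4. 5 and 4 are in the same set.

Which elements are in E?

E = {3, 4, 5}

From (1): 3 ∈ E.
Suppose 1 ∈ E: no assignment then satisfies all the clues, so 1 ∉ E.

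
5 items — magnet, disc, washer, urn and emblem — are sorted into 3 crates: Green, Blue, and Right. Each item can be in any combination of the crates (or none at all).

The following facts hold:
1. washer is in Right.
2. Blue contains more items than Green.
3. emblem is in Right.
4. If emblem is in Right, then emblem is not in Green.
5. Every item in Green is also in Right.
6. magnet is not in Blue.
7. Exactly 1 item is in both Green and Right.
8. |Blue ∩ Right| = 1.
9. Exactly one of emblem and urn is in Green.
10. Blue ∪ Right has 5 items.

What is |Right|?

4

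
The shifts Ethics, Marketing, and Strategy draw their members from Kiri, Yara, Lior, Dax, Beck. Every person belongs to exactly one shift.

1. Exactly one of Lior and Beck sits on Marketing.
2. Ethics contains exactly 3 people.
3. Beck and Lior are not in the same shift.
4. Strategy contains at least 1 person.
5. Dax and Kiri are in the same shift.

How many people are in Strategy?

1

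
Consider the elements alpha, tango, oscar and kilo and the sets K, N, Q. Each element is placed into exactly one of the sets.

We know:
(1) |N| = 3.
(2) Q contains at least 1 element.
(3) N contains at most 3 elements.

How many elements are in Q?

1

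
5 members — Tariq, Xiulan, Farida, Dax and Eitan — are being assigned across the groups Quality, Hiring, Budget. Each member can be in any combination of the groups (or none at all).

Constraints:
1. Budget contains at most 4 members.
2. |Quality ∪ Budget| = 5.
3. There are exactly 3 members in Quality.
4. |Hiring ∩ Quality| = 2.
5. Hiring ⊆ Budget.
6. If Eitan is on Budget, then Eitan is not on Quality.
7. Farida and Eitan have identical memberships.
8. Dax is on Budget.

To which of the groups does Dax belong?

Dax: Budget, Hiring, Quality

From (8): Dax ∈ Budget.
Suppose Dax ∉ Quality: no assignment then satisfies all the clues, so Dax ∈ Quality.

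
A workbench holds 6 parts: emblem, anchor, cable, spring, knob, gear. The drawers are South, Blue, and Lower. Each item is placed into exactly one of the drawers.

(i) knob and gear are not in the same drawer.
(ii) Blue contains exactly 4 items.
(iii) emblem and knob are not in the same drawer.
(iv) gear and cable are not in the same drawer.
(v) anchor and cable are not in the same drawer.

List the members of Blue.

Blue = {anchor, emblem, gear, spring}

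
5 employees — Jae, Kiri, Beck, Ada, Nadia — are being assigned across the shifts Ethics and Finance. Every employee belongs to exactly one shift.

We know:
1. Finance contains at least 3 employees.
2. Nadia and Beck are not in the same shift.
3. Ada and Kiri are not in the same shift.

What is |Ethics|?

2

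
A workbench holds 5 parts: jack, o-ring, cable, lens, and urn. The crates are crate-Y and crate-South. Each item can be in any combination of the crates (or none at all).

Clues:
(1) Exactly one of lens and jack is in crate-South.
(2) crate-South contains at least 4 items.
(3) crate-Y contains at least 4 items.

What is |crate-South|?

4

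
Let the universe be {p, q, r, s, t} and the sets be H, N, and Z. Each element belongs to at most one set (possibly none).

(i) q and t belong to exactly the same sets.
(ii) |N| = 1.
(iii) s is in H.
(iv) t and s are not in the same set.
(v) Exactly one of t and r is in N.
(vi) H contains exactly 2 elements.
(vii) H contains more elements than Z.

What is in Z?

Z = {}

From (iii): s ∈ H.
(iv): t ∉ H.
(i): q matches t: q ∉ H.
Suppose p ∈ Z: no assignment then satisfies all the clues, so p ∉ Z.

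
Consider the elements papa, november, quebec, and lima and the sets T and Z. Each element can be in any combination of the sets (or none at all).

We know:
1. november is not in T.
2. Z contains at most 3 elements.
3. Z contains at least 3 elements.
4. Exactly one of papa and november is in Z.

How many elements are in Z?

From (1): november ∉ T.
Suppose quebec ∉ Z: no assignment then satisfies all the clues, so quebec ∈ Z.

3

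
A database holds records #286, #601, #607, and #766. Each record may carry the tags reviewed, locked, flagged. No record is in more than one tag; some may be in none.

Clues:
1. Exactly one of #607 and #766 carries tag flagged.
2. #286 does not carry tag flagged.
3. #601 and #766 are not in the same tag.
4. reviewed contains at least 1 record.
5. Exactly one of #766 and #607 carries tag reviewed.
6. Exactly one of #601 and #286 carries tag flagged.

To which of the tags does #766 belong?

#766: reviewed

From (2): #286 ∉ flagged.
(6) (exactly one): #601 ∈ flagged.
(3): #766 ∉ flagged.
(1) (exactly one): #607 ∈ flagged.
(5) (exactly one): #766 ∈ reviewed.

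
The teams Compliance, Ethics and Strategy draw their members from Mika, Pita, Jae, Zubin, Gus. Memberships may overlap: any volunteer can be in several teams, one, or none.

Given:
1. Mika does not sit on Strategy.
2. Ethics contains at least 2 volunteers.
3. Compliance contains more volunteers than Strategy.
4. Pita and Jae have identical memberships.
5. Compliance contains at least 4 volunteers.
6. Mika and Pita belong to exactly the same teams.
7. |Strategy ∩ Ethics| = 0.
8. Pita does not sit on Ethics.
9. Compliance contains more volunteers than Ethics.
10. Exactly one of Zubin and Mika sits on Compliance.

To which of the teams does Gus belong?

Gus: Compliance, Ethics

From (1): Mika ∉ Strategy.
From (8): Pita ∉ Ethics.
(4): Jae matches Pita: Jae ∉ Ethics.
(6): Mika matches Pita: Mika ∉ Ethics.
(6): Pita matches Mika: Pita ∉ Strategy.
(2): only 2 candidates remain for Ethics, so all are in.
(4): Jae matches Pita: Jae ∉ Strategy.
Suppose Gus ∉ Compliance: no assignment then satisfies all the clues, so Gus ∈ Compliance.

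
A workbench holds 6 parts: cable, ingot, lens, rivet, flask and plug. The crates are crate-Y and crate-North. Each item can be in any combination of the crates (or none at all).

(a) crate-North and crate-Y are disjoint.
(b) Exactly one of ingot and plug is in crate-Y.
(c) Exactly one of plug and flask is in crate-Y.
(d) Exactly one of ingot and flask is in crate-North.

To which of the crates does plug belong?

plug: crate-Y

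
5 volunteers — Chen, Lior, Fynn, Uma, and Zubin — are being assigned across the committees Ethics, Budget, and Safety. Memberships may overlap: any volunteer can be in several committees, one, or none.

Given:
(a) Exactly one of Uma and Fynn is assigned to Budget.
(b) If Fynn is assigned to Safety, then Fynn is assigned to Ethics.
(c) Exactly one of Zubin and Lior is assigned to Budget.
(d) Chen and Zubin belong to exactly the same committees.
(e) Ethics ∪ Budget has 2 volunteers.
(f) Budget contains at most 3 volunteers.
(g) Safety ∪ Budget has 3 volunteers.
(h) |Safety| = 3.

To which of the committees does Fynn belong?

Fynn: Budget, Ethics, Safety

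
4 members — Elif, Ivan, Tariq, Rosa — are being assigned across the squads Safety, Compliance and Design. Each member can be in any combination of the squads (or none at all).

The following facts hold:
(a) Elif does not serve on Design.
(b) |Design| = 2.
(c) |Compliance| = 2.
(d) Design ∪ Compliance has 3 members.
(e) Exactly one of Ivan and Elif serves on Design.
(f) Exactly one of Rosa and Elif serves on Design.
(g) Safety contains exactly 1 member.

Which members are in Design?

Design = {Ivan, Rosa}

From (a): Elif ∉ Design.
(e) (exactly one): Ivan ∈ Design.
(f) (exactly one): Rosa ∈ Design.
(b): Design already has 2, so the rest are out.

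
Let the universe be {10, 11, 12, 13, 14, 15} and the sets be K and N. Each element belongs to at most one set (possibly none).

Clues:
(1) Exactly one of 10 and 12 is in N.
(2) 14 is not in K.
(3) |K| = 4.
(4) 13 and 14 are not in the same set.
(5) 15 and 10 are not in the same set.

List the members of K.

K = {11, 12, 13, 15}

From (2): 14 ∉ K.
Suppose 10 ∈ K: no assignment then satisfies all the clues, so 10 ∉ K.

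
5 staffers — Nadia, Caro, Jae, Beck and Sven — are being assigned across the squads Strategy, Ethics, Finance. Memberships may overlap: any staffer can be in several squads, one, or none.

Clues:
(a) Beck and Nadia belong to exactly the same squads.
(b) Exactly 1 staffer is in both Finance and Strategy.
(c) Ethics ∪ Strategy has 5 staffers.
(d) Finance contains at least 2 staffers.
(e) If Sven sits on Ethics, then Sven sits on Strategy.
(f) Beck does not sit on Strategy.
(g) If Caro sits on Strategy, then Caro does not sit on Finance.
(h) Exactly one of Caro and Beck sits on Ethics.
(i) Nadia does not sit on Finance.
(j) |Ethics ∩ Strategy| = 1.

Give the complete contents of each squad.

Strategy = {Caro, Sven}; Ethics = {Beck, Jae, Nadia, Sven}; Finance = {Jae, Sven}

From (f): Beck ∉ Strategy.
From (i): Nadia ∉ Finance.
(a): Nadia matches Beck: Nadia ∉ Strategy.
(a): Beck matches Nadia: Beck ∉ Finance.
Suppose Nadia ∉ Ethics: no assignment then satisfies all the clues, so Nadia ∈ Ethics.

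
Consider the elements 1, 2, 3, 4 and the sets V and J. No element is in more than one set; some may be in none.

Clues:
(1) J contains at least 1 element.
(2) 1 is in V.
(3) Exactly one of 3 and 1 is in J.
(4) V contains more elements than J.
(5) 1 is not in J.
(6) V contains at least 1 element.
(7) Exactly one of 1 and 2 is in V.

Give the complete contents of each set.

V = {1, 4}; J = {3}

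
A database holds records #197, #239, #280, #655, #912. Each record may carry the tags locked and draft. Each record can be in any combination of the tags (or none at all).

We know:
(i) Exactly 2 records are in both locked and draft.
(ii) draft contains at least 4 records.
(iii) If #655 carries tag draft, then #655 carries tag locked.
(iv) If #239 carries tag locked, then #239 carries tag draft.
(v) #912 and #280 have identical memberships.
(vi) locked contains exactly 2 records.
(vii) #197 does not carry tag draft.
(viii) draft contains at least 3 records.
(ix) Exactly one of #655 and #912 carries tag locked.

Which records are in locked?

locked = {#239, #655}

From (vii): #197 ∉ draft.
(ii): only 4 candidates remain for draft, so all are in.
(iii): #655 ∈ locked.
(ix) (exactly one): #912 ∉ locked.
(v): #280 matches #912: #280 ∉ locked.
Suppose #197 ∈ locked: no assignment then satisfies all the clues, so #197 ∉ locked.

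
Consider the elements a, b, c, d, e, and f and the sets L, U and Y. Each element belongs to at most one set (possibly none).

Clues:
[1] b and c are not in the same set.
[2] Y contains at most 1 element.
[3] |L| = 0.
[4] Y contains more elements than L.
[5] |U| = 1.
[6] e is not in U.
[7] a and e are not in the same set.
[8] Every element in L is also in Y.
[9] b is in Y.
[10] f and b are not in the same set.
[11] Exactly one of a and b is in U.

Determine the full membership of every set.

L = {}; U = {a}; Y = {b}

From (6): e ∉ U.
From (9): b ∈ Y.
(1): c ∉ Y.
(2): Y already has 1, so the rest are out.
(3): L already has 0, so the rest are out.
(11) (exactly one): a ∈ U.
(5): U already has 1, so the rest are out.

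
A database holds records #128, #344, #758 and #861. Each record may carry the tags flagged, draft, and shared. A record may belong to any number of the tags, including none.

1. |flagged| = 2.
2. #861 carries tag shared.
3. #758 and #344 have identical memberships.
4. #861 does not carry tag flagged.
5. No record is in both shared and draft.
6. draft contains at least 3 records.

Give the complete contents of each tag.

flagged = {#344, #758}; draft = {#128, #344, #758}; shared = {#861}

From (2): #861 ∈ shared.
From (4): #861 ∉ flagged.
(5) (disjoint): #861 ∉ draft.
(6): only 3 candidates remain for draft, so all are in.
(5) (disjoint): #128 ∉ shared.
(5) (disjoint): #344 ∉ shared.
(5) (disjoint): #758 ∉ shared.
Suppose #128 ∈ flagged: no assignment then satisfies all the clues, so #128 ∉ flagged.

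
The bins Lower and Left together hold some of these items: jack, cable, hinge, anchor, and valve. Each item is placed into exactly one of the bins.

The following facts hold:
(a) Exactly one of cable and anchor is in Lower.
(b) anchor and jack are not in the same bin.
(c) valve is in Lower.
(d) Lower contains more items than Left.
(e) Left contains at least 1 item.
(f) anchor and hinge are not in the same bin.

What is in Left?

Left = {anchor}

From (c): valve ∈ Lower.
Suppose jack ∈ Left: no assignment then satisfies all the clues, so jack ∉ Left.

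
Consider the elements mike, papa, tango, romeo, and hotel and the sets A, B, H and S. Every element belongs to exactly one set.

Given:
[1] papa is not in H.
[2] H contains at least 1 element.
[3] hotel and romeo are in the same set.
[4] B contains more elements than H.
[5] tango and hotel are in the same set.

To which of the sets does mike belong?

mike: H

From (1): papa ∉ H.
Suppose mike ∈ A: no assignment then satisfies all the clues, so mike ∉ A.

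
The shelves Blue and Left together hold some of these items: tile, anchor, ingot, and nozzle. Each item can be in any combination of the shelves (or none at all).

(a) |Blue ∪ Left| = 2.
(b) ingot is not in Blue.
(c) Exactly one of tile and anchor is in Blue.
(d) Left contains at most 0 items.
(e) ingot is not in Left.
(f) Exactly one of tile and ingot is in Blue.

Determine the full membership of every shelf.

Blue = {nozzle, tile}; Left = {}

From (b): ingot ∉ Blue.
From (e): ingot ∉ Left.
(d): Left already has 0, so the rest are out.
(f) (exactly one): tile ∈ Blue.
(c) (exactly one): anchor ∉ Blue.
Suppose nozzle ∉ Blue: no assignment then satisfies all the clues, so nozzle ∈ Blue.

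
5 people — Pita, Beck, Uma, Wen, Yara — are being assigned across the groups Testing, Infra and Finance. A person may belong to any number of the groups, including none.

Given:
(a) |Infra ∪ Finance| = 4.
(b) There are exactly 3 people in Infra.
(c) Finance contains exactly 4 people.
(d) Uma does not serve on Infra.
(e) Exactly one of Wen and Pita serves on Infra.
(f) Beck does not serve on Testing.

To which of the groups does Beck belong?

Beck: Finance, Infra

From (d): Uma ∉ Infra.
From (f): Beck ∉ Testing.
Suppose Beck ∉ Infra: no assignment then satisfies all the clues, so Beck ∈ Infra.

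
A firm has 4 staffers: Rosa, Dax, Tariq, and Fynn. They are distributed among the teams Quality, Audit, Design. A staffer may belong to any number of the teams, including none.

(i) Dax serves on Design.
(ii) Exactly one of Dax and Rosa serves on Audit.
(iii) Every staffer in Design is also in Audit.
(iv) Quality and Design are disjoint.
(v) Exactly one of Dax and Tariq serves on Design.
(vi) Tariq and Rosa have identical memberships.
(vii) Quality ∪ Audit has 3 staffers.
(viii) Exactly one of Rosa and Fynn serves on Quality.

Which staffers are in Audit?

Audit = {Dax}

From (i): Dax ∈ Design.
(iii) with Dax ∈ Design: Dax ∈ Audit.
(iv) (disjoint): Dax ∉ Quality.
(v) (exactly one): Tariq ∉ Design.
(vi): Rosa matches Tariq: Rosa ∉ Design.
(ii) (exactly one): Rosa ∉ Audit.
(vi): Tariq matches Rosa: Tariq ∉ Audit.
Suppose Fynn ∈ Audit: no assignment then satisfies all the clues, so Fynn ∉ Audit.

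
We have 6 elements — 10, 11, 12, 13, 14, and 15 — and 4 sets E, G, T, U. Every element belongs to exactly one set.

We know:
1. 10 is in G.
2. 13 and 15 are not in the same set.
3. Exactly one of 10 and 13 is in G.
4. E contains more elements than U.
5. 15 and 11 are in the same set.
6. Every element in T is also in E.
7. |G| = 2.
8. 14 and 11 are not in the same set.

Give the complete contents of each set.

E = {11, 12, 15}; G = {10, 14}; T = {}; U = {13}

From (1): 10 ∈ G.
(3) (exactly one): 13 ∉ G.
Suppose 11 ∉ E: no assignment then satisfies all the clues, so 11 ∈ E.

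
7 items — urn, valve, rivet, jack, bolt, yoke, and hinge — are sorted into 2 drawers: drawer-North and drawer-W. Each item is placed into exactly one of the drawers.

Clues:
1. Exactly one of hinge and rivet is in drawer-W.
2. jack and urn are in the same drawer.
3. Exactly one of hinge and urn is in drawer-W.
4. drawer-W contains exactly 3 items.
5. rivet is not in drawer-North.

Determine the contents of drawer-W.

drawer-W = {jack, rivet, urn}

From (5): rivet ∉ drawer-North.
Only one drawer left: rivet ∈ drawer-W.
(1) (exactly one): hinge ∉ drawer-W.
(3) (exactly one): urn ∈ drawer-W.
Only one drawer left: hinge ∈ drawer-North.
(2): jack matches urn: jack ∉ drawer-North.
(2): jack matches urn: jack ∈ drawer-W.
(4): drawer-W already has 3, so the rest are out.
Only one drawer left: valve ∈ drawer-North.
Only one drawer left: bolt ∈ drawer-North.
Only one drawer left: yoke ∈ drawer-North.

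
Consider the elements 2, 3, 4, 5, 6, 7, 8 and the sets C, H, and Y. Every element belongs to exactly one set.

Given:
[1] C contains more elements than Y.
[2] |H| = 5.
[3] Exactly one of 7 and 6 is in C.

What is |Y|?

0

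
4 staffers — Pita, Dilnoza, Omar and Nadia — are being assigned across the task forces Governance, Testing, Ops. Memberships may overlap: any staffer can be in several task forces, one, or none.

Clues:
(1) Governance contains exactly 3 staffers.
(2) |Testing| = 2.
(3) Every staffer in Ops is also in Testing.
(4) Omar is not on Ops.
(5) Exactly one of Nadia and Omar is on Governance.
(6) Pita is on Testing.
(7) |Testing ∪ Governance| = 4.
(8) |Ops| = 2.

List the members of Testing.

Testing = {Nadia, Pita}

From (4): Omar ∉ Ops.
From (6): Pita ∈ Testing.
Suppose Dilnoza ∈ Testing: no assignment then satisfies all the clues, so Dilnoza ∉ Testing.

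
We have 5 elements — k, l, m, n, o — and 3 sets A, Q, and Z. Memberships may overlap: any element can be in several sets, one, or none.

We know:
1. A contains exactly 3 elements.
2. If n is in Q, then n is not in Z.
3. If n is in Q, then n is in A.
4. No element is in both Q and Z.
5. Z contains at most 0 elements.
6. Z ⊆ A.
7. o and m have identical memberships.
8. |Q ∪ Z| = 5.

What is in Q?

Q = {k, l, m, n, o}

(5): Z already has 0, so the rest are out.
Suppose k ∉ Q: no assignment then satisfies all the clues, so k ∈ Q.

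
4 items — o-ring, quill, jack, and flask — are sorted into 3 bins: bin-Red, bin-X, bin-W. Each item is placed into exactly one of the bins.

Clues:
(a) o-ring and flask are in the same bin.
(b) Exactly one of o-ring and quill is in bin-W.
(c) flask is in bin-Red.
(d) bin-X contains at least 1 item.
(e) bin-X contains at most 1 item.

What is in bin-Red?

From (c): flask ∈ bin-Red.
(a): o-ring matches flask: o-ring ∈ bin-Red.
(b) (exactly one): quill ∈ bin-W.
(d): only 1 candidates remain for bin-X, so all are in.

bin-Red = {flask, o-ring}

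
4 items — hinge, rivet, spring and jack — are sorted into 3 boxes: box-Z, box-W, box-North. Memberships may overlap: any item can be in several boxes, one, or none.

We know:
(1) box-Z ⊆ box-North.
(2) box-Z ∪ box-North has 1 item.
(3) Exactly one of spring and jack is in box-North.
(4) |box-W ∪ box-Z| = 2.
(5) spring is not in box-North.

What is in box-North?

box-North = {jack}

From (5): spring ∉ box-North.
(1) contrapositive: spring ∉ box-Z.
(3) (exactly one): jack ∈ box-North.
Suppose hinge ∈ box-North: no assignment then satisfies all the clues, so hinge ∉ box-North.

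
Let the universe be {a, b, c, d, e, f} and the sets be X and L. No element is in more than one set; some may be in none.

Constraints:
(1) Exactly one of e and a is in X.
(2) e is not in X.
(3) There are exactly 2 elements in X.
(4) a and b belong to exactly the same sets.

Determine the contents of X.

From (2): e ∉ X.
(1) (exactly one): a ∈ X.
(4): b matches a: b ∈ X.
(3): X already has 2, so the rest are out.

X = {a, b}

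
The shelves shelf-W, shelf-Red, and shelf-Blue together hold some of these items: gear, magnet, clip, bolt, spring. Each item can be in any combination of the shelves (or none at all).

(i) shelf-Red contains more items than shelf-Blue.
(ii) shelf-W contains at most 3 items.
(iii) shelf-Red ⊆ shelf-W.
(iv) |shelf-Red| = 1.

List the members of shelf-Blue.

shelf-Blue = {}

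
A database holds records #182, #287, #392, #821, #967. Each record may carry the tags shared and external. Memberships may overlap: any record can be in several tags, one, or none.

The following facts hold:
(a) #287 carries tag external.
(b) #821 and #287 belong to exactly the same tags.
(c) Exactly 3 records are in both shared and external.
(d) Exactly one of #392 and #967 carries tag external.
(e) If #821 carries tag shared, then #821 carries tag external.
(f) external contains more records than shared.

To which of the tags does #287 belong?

From (a): #287 ∈ external.
(b): #821 matches #287: #821 ∈ external.
Suppose #287 ∉ shared: no assignment then satisfies all the clues, so #287 ∈ shared.

#287: external, shared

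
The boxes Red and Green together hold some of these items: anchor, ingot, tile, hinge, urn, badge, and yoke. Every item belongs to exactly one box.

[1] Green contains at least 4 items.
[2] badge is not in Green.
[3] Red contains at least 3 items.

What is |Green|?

4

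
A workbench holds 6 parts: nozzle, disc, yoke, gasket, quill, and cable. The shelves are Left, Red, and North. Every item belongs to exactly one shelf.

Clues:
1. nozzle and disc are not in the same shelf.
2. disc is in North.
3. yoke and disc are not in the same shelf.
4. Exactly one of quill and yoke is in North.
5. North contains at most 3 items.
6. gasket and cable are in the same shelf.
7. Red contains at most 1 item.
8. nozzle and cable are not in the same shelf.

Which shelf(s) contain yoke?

From (2): disc ∈ North.
(1): nozzle ∉ North.
(3): yoke ∉ North.
(4) (exactly one): quill ∈ North.
Suppose yoke ∉ Left: no assignment then satisfies all the clues, so yoke ∈ Left.

yoke: Left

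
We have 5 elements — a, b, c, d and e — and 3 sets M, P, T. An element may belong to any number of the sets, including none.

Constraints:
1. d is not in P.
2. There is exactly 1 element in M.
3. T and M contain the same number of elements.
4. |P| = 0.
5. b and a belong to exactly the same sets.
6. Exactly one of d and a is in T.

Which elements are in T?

From (1): d ∉ P.
(4): P already has 0, so the rest are out.
Suppose a ∈ T: no assignment then satisfies all the clues, so a ∉ T.

T = {d}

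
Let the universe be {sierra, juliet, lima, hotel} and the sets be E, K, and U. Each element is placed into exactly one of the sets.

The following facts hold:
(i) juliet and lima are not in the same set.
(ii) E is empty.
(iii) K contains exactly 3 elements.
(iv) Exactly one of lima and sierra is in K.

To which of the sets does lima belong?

lima: U

(ii): E already has 0, so the rest are out.
Suppose lima ∈ K: no assignment then satisfies all the clues, so lima ∉ K.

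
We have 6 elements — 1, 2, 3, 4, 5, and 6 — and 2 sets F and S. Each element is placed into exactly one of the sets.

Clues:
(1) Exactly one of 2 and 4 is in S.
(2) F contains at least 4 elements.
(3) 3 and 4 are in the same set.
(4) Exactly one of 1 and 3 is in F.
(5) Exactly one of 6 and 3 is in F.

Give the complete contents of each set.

F = {1, 2, 5, 6}; S = {3, 4}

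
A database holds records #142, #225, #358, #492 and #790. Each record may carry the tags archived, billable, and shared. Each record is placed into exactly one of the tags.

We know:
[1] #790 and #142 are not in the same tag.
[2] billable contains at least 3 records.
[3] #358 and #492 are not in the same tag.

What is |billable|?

3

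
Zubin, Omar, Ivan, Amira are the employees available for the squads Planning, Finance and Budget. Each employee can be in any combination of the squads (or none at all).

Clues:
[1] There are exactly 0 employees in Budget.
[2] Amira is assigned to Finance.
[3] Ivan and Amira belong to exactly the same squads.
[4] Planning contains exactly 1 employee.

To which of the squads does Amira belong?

Amira: Finance

From (2): Amira ∈ Finance.
(1): Budget already has 0, so the rest are out.
(3): Ivan matches Amira: Ivan ∈ Finance.
Suppose Amira ∈ Planning: no assignment then satisfies all the clues, so Amira ∉ Planning.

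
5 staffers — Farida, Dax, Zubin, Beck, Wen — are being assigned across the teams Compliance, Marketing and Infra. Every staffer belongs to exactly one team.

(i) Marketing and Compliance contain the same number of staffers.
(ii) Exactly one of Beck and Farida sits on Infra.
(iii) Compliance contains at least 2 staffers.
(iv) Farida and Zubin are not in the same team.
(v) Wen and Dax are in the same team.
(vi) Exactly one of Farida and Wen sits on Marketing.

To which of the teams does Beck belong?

Beck: Compliance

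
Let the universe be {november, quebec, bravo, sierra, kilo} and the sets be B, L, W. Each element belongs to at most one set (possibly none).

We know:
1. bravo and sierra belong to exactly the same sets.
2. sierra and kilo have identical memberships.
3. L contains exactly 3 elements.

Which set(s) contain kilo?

kilo: L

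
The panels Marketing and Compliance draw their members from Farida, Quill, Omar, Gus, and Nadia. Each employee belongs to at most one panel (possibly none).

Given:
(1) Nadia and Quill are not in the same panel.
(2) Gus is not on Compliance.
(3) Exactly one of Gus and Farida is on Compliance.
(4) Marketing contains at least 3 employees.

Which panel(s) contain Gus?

Gus: Marketing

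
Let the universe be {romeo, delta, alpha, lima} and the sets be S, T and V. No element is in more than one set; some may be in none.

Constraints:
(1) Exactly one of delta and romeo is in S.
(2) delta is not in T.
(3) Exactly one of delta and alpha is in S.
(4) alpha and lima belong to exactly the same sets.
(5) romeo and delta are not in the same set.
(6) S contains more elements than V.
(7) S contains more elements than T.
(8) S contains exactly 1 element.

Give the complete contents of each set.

S = {delta}; T = {}; V = {}

From (2): delta ∉ T.
Suppose romeo ∈ S: no assignment then satisfies all the clues, so romeo ∉ S.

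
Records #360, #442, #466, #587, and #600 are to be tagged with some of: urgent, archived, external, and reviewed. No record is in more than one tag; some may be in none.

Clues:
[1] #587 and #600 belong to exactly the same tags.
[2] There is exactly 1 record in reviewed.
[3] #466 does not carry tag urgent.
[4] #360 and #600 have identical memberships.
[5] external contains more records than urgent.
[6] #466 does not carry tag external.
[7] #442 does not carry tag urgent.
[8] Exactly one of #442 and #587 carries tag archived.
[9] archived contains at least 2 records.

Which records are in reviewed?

reviewed = {#466}

From (3): #466 ∉ urgent.
From (6): #466 ∉ external.
From (7): #442 ∉ urgent.
Suppose #360 ∈ reviewed: no assignment then satisfies all the clues, so #360 ∉ reviewed.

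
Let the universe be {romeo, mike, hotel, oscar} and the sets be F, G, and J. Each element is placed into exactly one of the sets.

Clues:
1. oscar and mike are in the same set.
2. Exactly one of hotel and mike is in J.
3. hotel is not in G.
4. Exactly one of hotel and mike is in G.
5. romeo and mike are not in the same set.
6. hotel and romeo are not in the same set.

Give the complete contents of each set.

F = {romeo}; G = {mike, oscar}; J = {hotel}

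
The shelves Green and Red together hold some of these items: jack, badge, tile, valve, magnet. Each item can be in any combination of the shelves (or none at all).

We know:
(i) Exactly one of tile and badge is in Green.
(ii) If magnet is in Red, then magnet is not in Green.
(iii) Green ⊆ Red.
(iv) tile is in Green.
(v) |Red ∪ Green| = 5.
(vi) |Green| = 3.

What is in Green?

Green = {jack, tile, valve}

From (iv): tile ∈ Green.
(i) (exactly one): badge ∉ Green.
(iii) with tile ∈ Green: tile ∈ Red.
Suppose jack ∉ Green: no assignment then satisfies all the clues, so jack ∈ Green.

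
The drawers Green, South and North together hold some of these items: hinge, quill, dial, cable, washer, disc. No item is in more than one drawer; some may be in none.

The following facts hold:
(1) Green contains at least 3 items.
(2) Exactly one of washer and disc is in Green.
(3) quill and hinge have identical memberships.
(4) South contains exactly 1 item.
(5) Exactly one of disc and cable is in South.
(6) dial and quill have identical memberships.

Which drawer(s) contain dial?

dial: Green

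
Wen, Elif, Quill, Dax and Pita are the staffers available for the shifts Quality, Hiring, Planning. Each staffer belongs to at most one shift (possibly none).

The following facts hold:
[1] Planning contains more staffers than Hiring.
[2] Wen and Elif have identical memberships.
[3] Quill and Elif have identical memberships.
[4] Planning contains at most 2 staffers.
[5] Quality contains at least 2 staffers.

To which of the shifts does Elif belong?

Elif: Quality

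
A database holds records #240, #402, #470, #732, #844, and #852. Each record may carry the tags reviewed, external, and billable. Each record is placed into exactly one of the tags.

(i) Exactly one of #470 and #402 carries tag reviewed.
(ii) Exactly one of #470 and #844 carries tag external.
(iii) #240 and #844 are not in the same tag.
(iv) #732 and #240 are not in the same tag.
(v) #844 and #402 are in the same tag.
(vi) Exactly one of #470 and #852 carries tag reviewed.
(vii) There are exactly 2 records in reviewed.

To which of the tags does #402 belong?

#402: external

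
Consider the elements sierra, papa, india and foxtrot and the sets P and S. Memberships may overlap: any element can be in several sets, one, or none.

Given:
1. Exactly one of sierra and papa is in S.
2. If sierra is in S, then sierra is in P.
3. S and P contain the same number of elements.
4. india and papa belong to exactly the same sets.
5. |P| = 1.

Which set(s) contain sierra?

sierra: P, S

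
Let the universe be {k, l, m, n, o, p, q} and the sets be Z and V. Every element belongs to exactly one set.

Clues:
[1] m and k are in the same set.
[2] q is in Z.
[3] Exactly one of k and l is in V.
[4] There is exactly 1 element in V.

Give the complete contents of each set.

Z = {k, m, n, o, p, q}; V = {l}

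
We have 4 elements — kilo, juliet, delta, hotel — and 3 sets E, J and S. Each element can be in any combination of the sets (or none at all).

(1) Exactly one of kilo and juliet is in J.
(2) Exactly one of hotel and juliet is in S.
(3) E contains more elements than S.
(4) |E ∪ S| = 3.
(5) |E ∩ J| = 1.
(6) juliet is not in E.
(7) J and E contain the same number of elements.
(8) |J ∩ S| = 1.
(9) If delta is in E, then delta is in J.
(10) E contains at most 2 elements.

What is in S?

S = {juliet}

From (6): juliet ∉ E.
Suppose kilo ∈ S: no assignment then satisfies all the clues, so kilo ∉ S.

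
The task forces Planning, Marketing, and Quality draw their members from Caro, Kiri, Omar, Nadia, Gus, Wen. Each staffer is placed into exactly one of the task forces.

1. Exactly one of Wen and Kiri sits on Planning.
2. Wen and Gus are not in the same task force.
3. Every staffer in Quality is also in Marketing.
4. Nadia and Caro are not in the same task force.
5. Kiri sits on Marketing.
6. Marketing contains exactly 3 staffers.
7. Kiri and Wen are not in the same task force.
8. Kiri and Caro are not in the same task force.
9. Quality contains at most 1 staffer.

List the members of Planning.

Planning = {Caro, Omar, Wen}

From (5): Kiri ∈ Marketing.
(1) (exactly one): Wen ∈ Planning.
(2): Gus ∉ Planning.
(8): Caro ∉ Marketing.
(3) contrapositive: Caro ∉ Quality.
Only one task force left: Caro ∈ Planning.
(4): Nadia ∉ Planning.
Suppose Omar ∉ Planning: no assignment then satisfies all the clues, so Omar ∈ Planning.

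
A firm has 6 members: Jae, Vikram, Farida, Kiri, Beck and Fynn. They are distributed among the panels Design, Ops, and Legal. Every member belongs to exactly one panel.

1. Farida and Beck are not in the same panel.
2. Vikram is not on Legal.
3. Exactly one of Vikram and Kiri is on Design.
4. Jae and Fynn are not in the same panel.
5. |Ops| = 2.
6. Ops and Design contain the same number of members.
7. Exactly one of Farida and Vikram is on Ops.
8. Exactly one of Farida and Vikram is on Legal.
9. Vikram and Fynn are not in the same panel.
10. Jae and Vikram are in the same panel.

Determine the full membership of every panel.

Design = {Beck, Kiri}; Ops = {Jae, Vikram}; Legal = {Farida, Fynn}

From (2): Vikram ∉ Legal.
(8) (exactly one): Farida ∈ Legal.
(10): Jae matches Vikram: Jae ∉ Legal.
(1): Beck ∉ Legal.
(7) (exactly one): Vikram ∈ Ops.
(9): Fynn ∉ Ops.
(10): Jae matches Vikram: Jae ∉ Design.
(10): Jae matches Vikram: Jae ∈ Ops.
(3) (exactly one): Kiri ∈ Design.
(5): Ops already has 2, so the rest are out.
Only one panel left: Beck ∈ Design.
Suppose Fynn ∈ Design: no assignment then satisfies all the clues, so Fynn ∉ Design.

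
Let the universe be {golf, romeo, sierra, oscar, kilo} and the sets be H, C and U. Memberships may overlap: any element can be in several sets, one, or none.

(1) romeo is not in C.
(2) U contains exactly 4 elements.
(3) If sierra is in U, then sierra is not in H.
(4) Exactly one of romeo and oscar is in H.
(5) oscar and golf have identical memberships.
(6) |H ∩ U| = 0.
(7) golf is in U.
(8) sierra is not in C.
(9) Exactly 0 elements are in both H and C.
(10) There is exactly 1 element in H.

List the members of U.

U = {golf, kilo, oscar, sierra}

From (1): romeo ∉ C.
From (7): golf ∈ U.
From (8): sierra ∉ C.
(5): oscar matches golf: oscar ∈ U.
Suppose romeo ∈ U: no assignment then satisfies all the clues, so romeo ∉ U.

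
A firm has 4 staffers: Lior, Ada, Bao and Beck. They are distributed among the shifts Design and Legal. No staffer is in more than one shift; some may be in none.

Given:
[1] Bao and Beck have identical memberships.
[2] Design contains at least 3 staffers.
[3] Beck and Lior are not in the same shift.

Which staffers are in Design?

Design = {Ada, Bao, Beck}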